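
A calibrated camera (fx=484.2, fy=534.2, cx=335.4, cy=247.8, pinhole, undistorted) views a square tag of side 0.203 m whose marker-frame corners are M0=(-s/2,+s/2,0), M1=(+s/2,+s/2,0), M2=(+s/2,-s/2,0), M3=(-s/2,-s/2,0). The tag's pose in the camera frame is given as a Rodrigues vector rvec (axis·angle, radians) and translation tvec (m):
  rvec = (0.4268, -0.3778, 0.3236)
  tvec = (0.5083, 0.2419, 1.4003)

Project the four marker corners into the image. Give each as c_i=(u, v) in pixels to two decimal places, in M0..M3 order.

Intrinsics K: fx=484.2, fy=534.2, cx=335.4, cy=247.8
Marker side s = 0.203 m; corners in marker frame (Z=0):
  M0 = (-0.1015, +0.1015, 0)
  M1 = (+0.1015, +0.1015, 0)
  M2 = (+0.1015, -0.1015, 0)
  M3 = (-0.1015, -0.1015, 0)
rvec = (0.4268, -0.3778, 0.3236), |rvec| = θ = 0.65544 rad = 37.554°
Rodrigues: sinθ=0.60951, 1−cosθ=0.20722; R = I + sinθ·[k]× + (1−cosθ)·[k]×²:
    [+0.88064 -0.37870 -0.28471]
    [+0.22315 +0.86162 -0.45586]
    [+0.41794 +0.33792 +0.84329]
t = (0.5083, 0.2419, 1.4003) m
M0: Pc = R·M0+t = (+0.38048, +0.30671, +1.39218); u = 484.2·(+0.38048)/1.39218 + 335.4 = 467.7300, v = 534.2·(+0.30671)/1.39218 + 247.8 = 365.4877
M1: Pc = R·M1+t = (+0.55925, +0.35200, +1.47702); u = 484.2·(+0.55925)/1.47702 + 335.4 = 518.7336, v = 534.2·(+0.35200)/1.47702 + 247.8 = 375.1108
M2: Pc = R·M2+t = (+0.63612, +0.17709, +1.40842); u = 484.2·(+0.63612)/1.40842 + 335.4 = 554.0921, v = 534.2·(+0.17709)/1.40842 + 247.8 = 314.9700
M3: Pc = R·M3+t = (+0.45735, +0.13180, +1.32358); u = 484.2·(+0.45735)/1.32358 + 335.4 = 502.7116, v = 534.2·(+0.13180)/1.32358 + 247.8 = 300.9931

c0=(467.73, 365.49) c1=(518.73, 375.11) c2=(554.09, 314.97) c3=(502.71, 300.99)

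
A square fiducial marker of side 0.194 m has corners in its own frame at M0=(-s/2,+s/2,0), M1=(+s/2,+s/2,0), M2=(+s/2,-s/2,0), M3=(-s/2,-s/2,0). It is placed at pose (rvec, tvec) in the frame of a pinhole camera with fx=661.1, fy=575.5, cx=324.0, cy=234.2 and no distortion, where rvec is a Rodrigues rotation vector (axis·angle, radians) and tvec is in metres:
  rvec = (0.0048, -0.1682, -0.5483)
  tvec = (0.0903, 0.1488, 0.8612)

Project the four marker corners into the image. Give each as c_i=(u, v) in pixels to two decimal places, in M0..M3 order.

Intrinsics K: fx=661.1, fy=575.5, cx=324.0, cy=234.2
Marker side s = 0.194 m; corners in marker frame (Z=0):
  M0 = (-0.0970, +0.0970, 0)
  M1 = (+0.0970, +0.0970, 0)
  M2 = (+0.0970, -0.0970, 0)
  M3 = (-0.0970, -0.0970, 0)
rvec = (0.0048, -0.1682, -0.5483), |rvec| = θ = 0.57354 rad = 32.861°
Rodrigues: sinθ=0.54261, 1−cosθ=0.16001; R = I + sinθ·[k]× + (1−cosθ)·[k]×²:
    [+0.84000 +0.51834 -0.16041]
    [-0.51912 +0.85375 +0.04032]
    [+0.15785 +0.04940 +0.98623]
t = (0.0903, 0.1488, 0.8612) m
M0: Pc = R·M0+t = (+0.05910, +0.28197, +0.85068); u = 661.1·(+0.05910)/0.85068 + 324.0 = 369.9284, v = 575.5·(+0.28197)/0.85068 + 234.2 = 424.9565
M1: Pc = R·M1+t = (+0.22206, +0.18126, +0.88130); u = 661.1·(+0.22206)/0.88130 + 324.0 = 490.5747, v = 575.5·(+0.18126)/0.88130 + 234.2 = 352.5637
M2: Pc = R·M2+t = (+0.12150, +0.01563, +0.87172); u = 661.1·(+0.12150)/0.87172 + 324.0 = 416.1447, v = 575.5·(+0.01563)/0.87172 + 234.2 = 244.5198
M3: Pc = R·M3+t = (-0.04146, +0.11634, +0.84110); u = 661.1·(-0.04146)/0.84110 + 324.0 = 291.4137, v = 575.5·(+0.11634)/0.84110 + 234.2 = 313.8038

c0=(369.93, 424.96) c1=(490.57, 352.56) c2=(416.14, 244.52) c3=(291.41, 313.80)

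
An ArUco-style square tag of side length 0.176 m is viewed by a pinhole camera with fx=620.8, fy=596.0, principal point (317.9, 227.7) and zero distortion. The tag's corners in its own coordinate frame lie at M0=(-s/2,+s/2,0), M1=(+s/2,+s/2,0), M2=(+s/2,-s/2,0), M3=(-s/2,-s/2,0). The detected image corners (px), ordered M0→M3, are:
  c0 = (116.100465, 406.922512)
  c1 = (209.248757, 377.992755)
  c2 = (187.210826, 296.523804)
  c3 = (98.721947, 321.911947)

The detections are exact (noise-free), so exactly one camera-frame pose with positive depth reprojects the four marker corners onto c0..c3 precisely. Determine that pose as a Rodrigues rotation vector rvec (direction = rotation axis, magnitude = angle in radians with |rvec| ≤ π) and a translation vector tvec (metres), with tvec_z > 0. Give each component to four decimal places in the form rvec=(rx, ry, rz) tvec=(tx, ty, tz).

rvec=(-0.4186, -0.1048, -0.3104) tvec=(-0.3168, 0.2438, 1.1931)

Intrinsics K: fx=620.8, fy=596.0, cx=317.9, cy=227.7
Marker side s = 0.176 m; corners in marker frame (Z=0):
  M0 = (-0.0880, +0.0880, 0)
  M1 = (+0.0880, +0.0880, 0)
  M2 = (+0.0880, -0.0880, 0)
  M3 = (-0.0880, -0.0880, 0)
Detected image corners:
  c0 = (116.100465, 406.922512) px
  c1 = (209.248757, 377.992755) px
  c2 = (187.210826, 296.523804) px
  c3 = (98.721947, 321.911947) px
Planar DLT: solve 8×8 A·h = b for H (H[2,2]=1):
  H  [+536.56766 +63.04902 +153.08916]
  H  [-105.98430 +360.13573 +349.49763]
  H  [+0.13694 -0.32122 +1.00000]
B = K⁻¹H; ‖b₁‖=0.838129, ‖b₂‖=0.838129; λ = 2/(‖b₁‖+‖b₂‖) = 1.193134, sign → tz>0 ⇒ λ=+1.193134
r₁ = λ·B[:,0] = (+0.94758,-0.27459,+0.16339); r₂ = λ·B[:,1] = (+0.31744,+0.86738,-0.38326)
r₃ = r₁×r₂ = (-0.03648,+0.41503,+0.90907); SVD([r₁ r₂ r₃]) → R = UVᵀ:
  R  [+0.94758 +0.31744 -0.03648]
  R  [-0.27459 +0.86738 +0.41503]
  R  [+0.16339 -0.38326 +0.90907]
t = (-0.31675, +0.24383, +1.19313) m
tr R = 2.724033; θ = arccos((tr R − 1)/2) = 0.531562 rad = 30.456°
axis k = ((R−Rᵀ)₃₂, (R−Rᵀ)₁₃, (R−Rᵀ)₂₁) / (2 sinθ) = (-0.787455, -0.197153, -0.583991)
rvec = θ·k = (-0.418581, -0.104799, -0.310427)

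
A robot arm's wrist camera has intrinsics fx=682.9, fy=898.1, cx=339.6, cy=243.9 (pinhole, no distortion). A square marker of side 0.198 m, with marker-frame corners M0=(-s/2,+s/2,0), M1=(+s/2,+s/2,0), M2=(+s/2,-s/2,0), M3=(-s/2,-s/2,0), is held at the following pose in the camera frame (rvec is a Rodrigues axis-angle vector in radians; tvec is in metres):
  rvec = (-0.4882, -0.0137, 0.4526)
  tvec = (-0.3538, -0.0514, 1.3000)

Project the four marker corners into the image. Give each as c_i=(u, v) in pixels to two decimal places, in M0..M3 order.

c0=(77.99, 232.94) c1=(171.93, 293.18) c2=(225.43, 185.16) c3=(137.03, 130.41)

Intrinsics K: fx=682.9, fy=898.1, cx=339.6, cy=243.9
Marker side s = 0.198 m; corners in marker frame (Z=0):
  M0 = (-0.0990, +0.0990, 0)
  M1 = (+0.0990, +0.0990, 0)
  M2 = (+0.0990, -0.0990, 0)
  M3 = (-0.0990, -0.0990, 0)
rvec = (-0.4882, -0.0137, 0.4526), |rvec| = θ = 0.66586 rad = 38.151°
Rodrigues: sinθ=0.61774, 1−cosθ=0.21362; R = I + sinθ·[k]× + (1−cosθ)·[k]×²:
    [+0.90122 -0.41667 -0.11917]
    [+0.42311 +0.78647 +0.44993]
    [-0.09375 -0.45590 +0.88508]
t = (-0.3538, -0.0514, 1.3000) m
M0: Pc = R·M0+t = (-0.48427, -0.01543, +1.26415); u = 682.9·(-0.48427)/1.26415 + 339.6 = 77.9942, v = 898.1·(-0.01543)/1.26415 + 243.9 = 232.9400
M1: Pc = R·M1+t = (-0.30583, +0.06835, +1.24558); u = 682.9·(-0.30583)/1.24558 + 339.6 = 171.9269, v = 898.1·(+0.06835)/1.24558 + 243.9 = 293.1814
M2: Pc = R·M2+t = (-0.22333, -0.08737, +1.33585); u = 682.9·(-0.22333)/1.33585 + 339.6 = 225.4319, v = 898.1·(-0.08737)/1.33585 + 243.9 = 185.1588
M3: Pc = R·M3+t = (-0.40177, -0.17115, +1.35442); u = 682.9·(-0.40177)/1.35442 + 339.6 = 137.0263, v = 898.1·(-0.17115)/1.35442 + 243.9 = 130.4128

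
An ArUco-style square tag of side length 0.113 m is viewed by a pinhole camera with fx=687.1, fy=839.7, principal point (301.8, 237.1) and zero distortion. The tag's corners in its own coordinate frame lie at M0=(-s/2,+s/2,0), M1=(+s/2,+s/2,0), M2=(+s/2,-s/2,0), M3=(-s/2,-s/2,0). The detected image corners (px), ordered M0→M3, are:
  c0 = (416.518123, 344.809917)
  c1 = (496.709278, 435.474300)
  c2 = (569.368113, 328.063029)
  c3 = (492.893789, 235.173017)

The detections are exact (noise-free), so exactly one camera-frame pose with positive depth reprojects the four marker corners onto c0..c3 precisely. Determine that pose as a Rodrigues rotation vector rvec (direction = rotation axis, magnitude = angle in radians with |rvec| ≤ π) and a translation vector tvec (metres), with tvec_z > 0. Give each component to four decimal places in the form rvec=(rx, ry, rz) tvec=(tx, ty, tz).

Intrinsics K: fx=687.1, fy=839.7, cx=301.8, cy=237.1
Marker side s = 0.113 m; corners in marker frame (Z=0):
  M0 = (-0.0565, +0.0565, 0)
  M1 = (+0.0565, +0.0565, 0)
  M2 = (+0.0565, -0.0565, 0)
  M3 = (-0.0565, -0.0565, 0)
Detected image corners:
  c0 = (416.518123, 344.809917) px
  c1 = (496.709278, 435.474300) px
  c2 = (569.368113, 328.063029) px
  c3 = (492.893789, 235.173017) px
Planar DLT: solve 8×8 A·h = b for H (H[2,2]=1):
  H  [+839.94379 -726.84023 +494.81882]
  H  [+912.14327 +914.20140 +336.23096]
  H  [+0.29737 -0.13702 +1.00000]
B = K⁻¹H; ‖b₁‖=1.511670, ‖b₂‖=1.511670; λ = 2/(‖b₁‖+‖b₂‖) = 0.661520, sign → tz>0 ⇒ λ=+0.661520
r₁ = λ·B[:,0] = (+0.72227,+0.66305,+0.19671); r₂ = λ·B[:,1] = (-0.65997,+0.74581,-0.09064)
r₃ = r₁×r₂ = (-0.20681,-0.06436,+0.97626); SVD([r₁ r₂ r₃]) → R = UVᵀ:
  R  [+0.72227 -0.65997 -0.20681]
  R  [+0.66305 +0.74581 -0.06436]
  R  [+0.19671 -0.09064 +0.97626]
t = (+0.18583, +0.07810, +0.66152) m
tr R = 2.444338; θ = arccos((tr R − 1)/2) = 0.763863 rad = 43.766°
axis k = ((R−Rᵀ)₃₂, (R−Rᵀ)₁₃, (R−Rᵀ)₂₁) / (2 sinθ) = (-0.019002, -0.291684, +0.956326)
rvec = θ·k = (-0.014515, -0.222807, +0.730502)

rvec=(-0.0145, -0.2228, 0.7305) tvec=(0.1858, 0.0781, 0.6615)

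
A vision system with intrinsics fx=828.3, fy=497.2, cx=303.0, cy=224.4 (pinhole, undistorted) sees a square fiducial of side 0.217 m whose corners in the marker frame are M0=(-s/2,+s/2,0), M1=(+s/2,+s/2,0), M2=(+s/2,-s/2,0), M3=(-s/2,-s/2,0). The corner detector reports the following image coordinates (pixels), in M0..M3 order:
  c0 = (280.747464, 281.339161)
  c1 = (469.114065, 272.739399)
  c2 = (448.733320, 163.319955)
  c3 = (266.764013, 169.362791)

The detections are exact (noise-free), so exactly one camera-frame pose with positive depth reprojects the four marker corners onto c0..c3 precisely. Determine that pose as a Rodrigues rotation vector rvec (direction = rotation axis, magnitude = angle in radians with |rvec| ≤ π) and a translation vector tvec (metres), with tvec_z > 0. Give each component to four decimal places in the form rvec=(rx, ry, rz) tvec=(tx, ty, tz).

rvec=(-0.1652, -0.0859, -0.0729) tvec=(0.0742, -0.0072, 0.9581)

Intrinsics K: fx=828.3, fy=497.2, cx=303.0, cy=224.4
Marker side s = 0.217 m; corners in marker frame (Z=0):
  M0 = (-0.1085, +0.1085, 0)
  M1 = (+0.1085, +0.1085, 0)
  M2 = (+0.1085, -0.1085, 0)
  M3 = (-0.1085, -0.1085, 0)
Detected image corners:
  c0 = (280.747464, 281.339161) px
  c1 = (469.114065, 272.739399) px
  c2 = (448.733320, 163.319955) px
  c3 = (266.764013, 169.362791) px
Planar DLT: solve 8×8 A·h = b for H (H[2,2]=1):
  H  [+887.96244 +17.76709 +367.14068]
  H  [-12.49784 +472.81130 +220.64323]
  H  [+0.09533 -0.16806 +1.00000]
B = K⁻¹H; ‖b₁‖=1.043758, ‖b₂‖=1.043758; λ = 2/(‖b₁‖+‖b₂‖) = 0.958077, sign → tz>0 ⇒ λ=+0.958077
r₁ = λ·B[:,0] = (+0.99368,-0.06530,+0.09133); r₂ = λ·B[:,1] = (+0.07945,+0.98375,-0.16101)
r₃ = r₁×r₂ = (-0.07933,+0.16725,+0.98272); SVD([r₁ r₂ r₃]) → R = UVᵀ:
  R  [+0.99368 +0.07945 -0.07933]
  R  [-0.06530 +0.98375 +0.16725]
  R  [+0.09133 -0.16101 +0.98272]
t = (+0.07419, -0.00724, +0.95808) m
tr R = 2.960144; θ = arccos((tr R − 1)/2) = 0.199972 rad = 11.458°
axis k = ((R−Rᵀ)₃₂, (R−Rᵀ)₁₃, (R−Rᵀ)₂₁) / (2 sinθ) = (-0.826259, -0.429581, -0.364358)
rvec = θ·k = (-0.165229, -0.085904, -0.072861)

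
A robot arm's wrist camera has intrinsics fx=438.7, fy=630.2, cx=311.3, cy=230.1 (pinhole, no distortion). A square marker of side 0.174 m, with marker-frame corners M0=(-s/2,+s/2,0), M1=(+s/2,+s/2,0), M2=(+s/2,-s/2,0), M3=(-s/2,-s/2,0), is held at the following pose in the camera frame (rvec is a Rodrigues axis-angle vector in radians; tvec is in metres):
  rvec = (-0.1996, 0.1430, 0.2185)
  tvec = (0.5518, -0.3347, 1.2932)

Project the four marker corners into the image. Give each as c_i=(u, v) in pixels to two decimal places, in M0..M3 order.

Intrinsics K: fx=438.7, fy=630.2, cx=311.3, cy=230.1
Marker side s = 0.174 m; corners in marker frame (Z=0):
  M0 = (-0.0870, +0.0870, 0)
  M1 = (+0.0870, +0.0870, 0)
  M2 = (+0.0870, -0.0870, 0)
  M3 = (-0.0870, -0.0870, 0)
rvec = (-0.1996, 0.1430, 0.2185), |rvec| = θ = 0.32868 rad = 18.832°
Rodrigues: sinθ=0.32280, 1−cosθ=0.05353; R = I + sinθ·[k]× + (1−cosθ)·[k]×²:
    [+0.96621 -0.22873 +0.11883]
    [+0.20044 +0.95660 +0.21151]
    [-0.16205 -0.18054 +0.97013]
t = (0.5518, -0.3347, 1.2932) m
M0: Pc = R·M0+t = (+0.44784, -0.26891, +1.29159); u = 438.7·(+0.44784)/1.29159 + 311.3 = 463.4128, v = 630.2·(-0.26891)/1.29159 + 230.1 = 98.8899
M1: Pc = R·M1+t = (+0.61596, -0.23404, +1.26339); u = 438.7·(+0.61596)/1.26339 + 311.3 = 525.1857, v = 630.2·(-0.23404)/1.26339 + 230.1 = 113.3588
M2: Pc = R·M2+t = (+0.65576, -0.40049, +1.29481); u = 438.7·(+0.65576)/1.29481 + 311.3 = 533.4809, v = 630.2·(-0.40049)/1.29481 + 230.1 = 35.1785
M3: Pc = R·M3+t = (+0.48764, -0.43536, +1.32301); u = 438.7·(+0.48764)/1.32301 + 311.3 = 472.9980, v = 630.2·(-0.43536)/1.32301 + 230.1 = 22.7194

c0=(463.41, 98.89) c1=(525.19, 113.36) c2=(533.48, 35.18) c3=(473.00, 22.72)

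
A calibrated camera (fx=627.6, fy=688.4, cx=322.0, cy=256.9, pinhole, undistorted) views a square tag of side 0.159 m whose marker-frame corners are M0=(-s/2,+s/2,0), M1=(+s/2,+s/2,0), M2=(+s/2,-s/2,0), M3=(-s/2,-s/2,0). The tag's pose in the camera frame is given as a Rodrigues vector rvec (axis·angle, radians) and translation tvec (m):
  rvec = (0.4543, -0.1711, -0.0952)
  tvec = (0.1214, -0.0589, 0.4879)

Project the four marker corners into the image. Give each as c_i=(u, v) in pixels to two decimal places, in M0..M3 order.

c0=(380.40, 287.16) c1=(561.08, 259.37) c2=(586.00, 48.74) c3=(377.70, 70.12)

Intrinsics K: fx=627.6, fy=688.4, cx=322.0, cy=256.9
Marker side s = 0.159 m; corners in marker frame (Z=0):
  M0 = (-0.0795, +0.0795, 0)
  M1 = (+0.0795, +0.0795, 0)
  M2 = (+0.0795, -0.0795, 0)
  M3 = (-0.0795, -0.0795, 0)
rvec = (0.4543, -0.1711, -0.0952), |rvec| = θ = 0.49470 rad = 28.344°
Rodrigues: sinθ=0.47477, 1−cosθ=0.11989; R = I + sinθ·[k]× + (1−cosθ)·[k]×²:
    [+0.98122 +0.05329 -0.18539]
    [-0.12944 +0.89445 -0.42802]
    [+0.14302 +0.44398 +0.88455]
t = (0.1214, -0.0589, 0.4879) m
M0: Pc = R·M0+t = (+0.04763, +0.02250, +0.51183); u = 627.6·(+0.04763)/0.51183 + 322.0 = 380.4029, v = 688.4·(+0.02250)/0.51183 + 256.9 = 287.1620
M1: Pc = R·M1+t = (+0.20364, +0.00192, +0.53457); u = 627.6·(+0.20364)/0.53457 + 322.0 = 561.0844, v = 688.4·(+0.00192)/0.53457 + 256.9 = 259.3703
M2: Pc = R·M2+t = (+0.19517, -0.14030, +0.46397); u = 627.6·(+0.19517)/0.46397 + 322.0 = 586.0000, v = 688.4·(-0.14030)/0.46397 + 256.9 = 48.7366
M3: Pc = R·M3+t = (+0.03916, -0.11972, +0.44123); u = 627.6·(+0.03916)/0.44123 + 322.0 = 377.6959, v = 688.4·(-0.11972)/0.44123 + 256.9 = 70.1191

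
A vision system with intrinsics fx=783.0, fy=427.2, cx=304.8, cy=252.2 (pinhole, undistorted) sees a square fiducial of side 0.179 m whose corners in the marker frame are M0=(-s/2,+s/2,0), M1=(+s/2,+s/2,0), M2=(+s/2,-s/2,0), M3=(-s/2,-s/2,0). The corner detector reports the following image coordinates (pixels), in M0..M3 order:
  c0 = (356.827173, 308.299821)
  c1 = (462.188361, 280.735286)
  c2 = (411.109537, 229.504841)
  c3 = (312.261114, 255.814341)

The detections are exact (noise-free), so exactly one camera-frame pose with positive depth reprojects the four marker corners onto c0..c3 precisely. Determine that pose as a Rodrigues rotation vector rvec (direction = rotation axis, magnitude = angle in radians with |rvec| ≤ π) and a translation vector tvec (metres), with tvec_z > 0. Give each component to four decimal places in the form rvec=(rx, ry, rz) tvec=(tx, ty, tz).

rvec=(-0.4135, 0.1463, -0.4365) tvec=(0.1265, 0.0454, 1.2401)

Intrinsics K: fx=783.0, fy=427.2, cx=304.8, cy=252.2
Marker side s = 0.179 m; corners in marker frame (Z=0):
  M0 = (-0.0895, +0.0895, 0)
  M1 = (+0.0895, +0.0895, 0)
  M2 = (+0.0895, -0.0895, 0)
  M3 = (-0.0895, -0.0895, 0)
Detected image corners:
  c0 = (356.827173, 308.299821) px
  c1 = (462.188361, 280.735286) px
  c2 = (411.109537, 229.504841) px
  c3 = (312.261114, 255.814341) px
Planar DLT: solve 8×8 A·h = b for H (H[2,2]=1):
  H  [+554.39404 +136.94278 +384.69082]
  H  [-161.15888 +199.06103 +267.85362]
  H  [-0.04013 -0.33755 +1.00000]
B = K⁻¹H; ‖b₁‖=0.806408, ‖b₂‖=0.806408; λ = 2/(‖b₁‖+‖b₂‖) = 1.240067, sign → tz>0 ⇒ λ=+1.240067
r₁ = λ·B[:,0] = (+0.89739,-0.43843,-0.04976); r₂ = λ·B[:,1] = (+0.37982,+0.82494,-0.41858)
r₃ = r₁×r₂ = (+0.22457,+0.35673,+0.90682); SVD([r₁ r₂ r₃]) → R = UVᵀ:
  R  [+0.89739 +0.37982 +0.22457]
  R  [-0.43843 +0.82494 +0.35673]
  R  [-0.04976 -0.41858 +0.90682]
t = (+0.12653, +0.04544, +1.24007) m
tr R = 2.629143; θ = arccos((tr R − 1)/2) = 0.618806 rad = 35.455°
axis k = ((R−Rᵀ)₃₂, (R−Rᵀ)₁₃, (R−Rᵀ)₂₁) / (2 sinθ) = (-0.668293, +0.236470, -0.705313)
rvec = θ·k = (-0.413544, +0.146329, -0.436452)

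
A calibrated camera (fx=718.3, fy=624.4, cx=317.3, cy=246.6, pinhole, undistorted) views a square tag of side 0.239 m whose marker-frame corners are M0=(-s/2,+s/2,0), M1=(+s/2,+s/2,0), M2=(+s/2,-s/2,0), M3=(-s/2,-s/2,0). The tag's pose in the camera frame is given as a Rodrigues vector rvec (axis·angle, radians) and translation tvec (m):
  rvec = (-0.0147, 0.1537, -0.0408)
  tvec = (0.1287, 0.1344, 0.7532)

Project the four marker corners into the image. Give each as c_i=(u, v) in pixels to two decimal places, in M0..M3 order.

Intrinsics K: fx=718.3, fy=624.4, cx=317.3, cy=246.6
Marker side s = 0.239 m; corners in marker frame (Z=0):
  M0 = (-0.1195, +0.1195, 0)
  M1 = (+0.1195, +0.1195, 0)
  M2 = (+0.1195, -0.1195, 0)
  M3 = (-0.1195, -0.1195, 0)
rvec = (-0.0147, 0.1537, -0.0408), |rvec| = θ = 0.15970 rad = 9.150°
Rodrigues: sinθ=0.15902, 1−cosθ=0.01273; R = I + sinθ·[k]× + (1−cosθ)·[k]×²:
    [+0.98738 +0.03950 +0.15335]
    [-0.04175 +0.99906 +0.01151]
    [-0.15275 -0.01777 +0.98811]
t = (0.1287, 0.1344, 0.7532) m
M0: Pc = R·M0+t = (+0.01543, +0.25878, +0.76933); u = 718.3·(+0.01543)/0.76933 + 317.3 = 331.7046, v = 624.4·(+0.25878)/0.76933 + 246.6 = 456.6277
M1: Pc = R·M1+t = (+0.25141, +0.24880, +0.73282); u = 718.3·(+0.25141)/0.73282 + 317.3 = 563.7298, v = 624.4·(+0.24880)/0.73282 + 246.6 = 458.5878
M2: Pc = R·M2+t = (+0.24197, +0.01002, +0.73707); u = 718.3·(+0.24197)/0.73707 + 317.3 = 553.1102, v = 624.4·(+0.01002)/0.73707 + 246.6 = 255.0905
M3: Pc = R·M3+t = (+0.00599, +0.02000, +0.77358); u = 718.3·(+0.00599)/0.77358 + 317.3 = 322.8597, v = 624.4·(+0.02000)/0.77358 + 246.6 = 262.7446

c0=(331.70, 456.63) c1=(563.73, 458.59) c2=(553.11, 255.09) c3=(322.86, 262.74)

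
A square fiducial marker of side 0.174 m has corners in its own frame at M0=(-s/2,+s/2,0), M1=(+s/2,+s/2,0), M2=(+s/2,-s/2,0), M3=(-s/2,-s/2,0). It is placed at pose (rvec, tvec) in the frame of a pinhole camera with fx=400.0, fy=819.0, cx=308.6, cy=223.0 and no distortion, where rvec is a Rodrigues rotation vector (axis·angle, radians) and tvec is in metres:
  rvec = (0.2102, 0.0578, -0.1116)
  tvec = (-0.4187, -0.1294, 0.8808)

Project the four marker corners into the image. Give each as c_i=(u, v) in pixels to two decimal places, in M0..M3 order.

Intrinsics K: fx=400.0, fy=819.0, cx=308.6, cy=223.0
Marker side s = 0.174 m; corners in marker frame (Z=0):
  M0 = (-0.0870, +0.0870, 0)
  M1 = (+0.0870, +0.0870, 0)
  M2 = (+0.0870, -0.0870, 0)
  M3 = (-0.0870, -0.0870, 0)
rvec = (0.2102, 0.0578, -0.1116), |rvec| = θ = 0.24491 rad = 14.032°
Rodrigues: sinθ=0.24247, 1−cosθ=0.02984; R = I + sinθ·[k]× + (1−cosθ)·[k]×²:
    [+0.99214 +0.11653 +0.04555]
    [-0.10444 +0.97182 -0.21131]
    [-0.06889 +0.20490 +0.97636]
t = (-0.4187, -0.1294, 0.8808) m
M0: Pc = R·M0+t = (-0.49488, -0.03576, +0.90462); u = 400.0·(-0.49488)/0.90462 + 308.6 = 89.7774, v = 819.0·(-0.03576)/0.90462 + 223.0 = 190.6201
M1: Pc = R·M1+t = (-0.32225, -0.05394, +0.89263); u = 400.0·(-0.32225)/0.89263 + 308.6 = 164.1977, v = 819.0·(-0.05394)/0.89263 + 223.0 = 173.5112
M2: Pc = R·M2+t = (-0.34252, -0.22304, +0.85698); u = 400.0·(-0.34252)/0.85698 + 308.6 = 148.7261, v = 819.0·(-0.22304)/0.85698 + 223.0 = 9.8495
M3: Pc = R·M3+t = (-0.51515, -0.20486, +0.86897); u = 400.0·(-0.51515)/0.86897 + 308.6 = 71.4660, v = 819.0·(-0.20486)/0.86897 + 223.0 = 29.9181

c0=(89.78, 190.62) c1=(164.20, 173.51) c2=(148.73, 9.85) c3=(71.47, 29.92)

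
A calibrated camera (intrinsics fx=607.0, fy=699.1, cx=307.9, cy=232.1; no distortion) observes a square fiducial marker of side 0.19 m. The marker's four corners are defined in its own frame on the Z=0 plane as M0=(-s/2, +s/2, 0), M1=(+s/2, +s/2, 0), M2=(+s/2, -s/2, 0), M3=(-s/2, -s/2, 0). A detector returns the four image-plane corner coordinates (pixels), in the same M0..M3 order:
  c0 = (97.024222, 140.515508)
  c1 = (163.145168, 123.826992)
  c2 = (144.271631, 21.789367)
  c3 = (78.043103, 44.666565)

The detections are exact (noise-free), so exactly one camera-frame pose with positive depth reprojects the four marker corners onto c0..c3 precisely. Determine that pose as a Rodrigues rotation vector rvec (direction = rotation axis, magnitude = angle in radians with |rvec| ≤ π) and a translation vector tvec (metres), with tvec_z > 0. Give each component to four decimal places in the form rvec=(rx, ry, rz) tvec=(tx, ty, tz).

rvec=(0.1686, 0.4207, -0.1517) tvec=(-0.4177, -0.2865, 1.3474)

Intrinsics K: fx=607.0, fy=699.1, cx=307.9, cy=232.1
Marker side s = 0.19 m; corners in marker frame (Z=0):
  M0 = (-0.0950, +0.0950, 0)
  M1 = (+0.0950, +0.0950, 0)
  M2 = (+0.0950, -0.0950, 0)
  M3 = (-0.0950, -0.0950, 0)
Detected image corners:
  c0 = (97.024222, 140.515508) px
  c1 = (163.145168, 123.826992) px
  c2 = (144.271631, 21.789367) px
  c3 = (78.043103, 44.666565) px
Planar DLT: solve 8×8 A·h = b for H (H[2,2]=1):
  H  [+310.92035 +111.34513 +119.73467]
  H  [-129.58808 +528.30977 +83.44732]
  H  [-0.30977 +0.09716 +1.00000]
B = K⁻¹H; ‖b₁‖=0.742164, ‖b₂‖=0.742164; λ = 2/(‖b₁‖+‖b₂‖) = 1.347412, sign → tz>0 ⇒ λ=+1.347412
r₁ = λ·B[:,0] = (+0.90190,-0.11119,-0.41739); r₂ = λ·B[:,1] = (+0.18076,+0.97478,+0.13091)
r₃ = r₁×r₂ = (+0.39231,-0.19352,+0.89925); SVD([r₁ r₂ r₃]) → R = UVᵀ:
  R  [+0.90190 +0.18076 +0.39231]
  R  [-0.11119 +0.97478 -0.19352]
  R  [-0.41739 +0.13091 +0.89925]
t = (-0.41769, -0.28651, +1.34741) m
tr R = 2.775923; θ = arccos((tr R − 1)/2) = 0.477903 rad = 27.382°
axis k = ((R−Rᵀ)₃₂, (R−Rᵀ)₁₃, (R−Rᵀ)₂₁) / (2 sinθ) = (+0.352701, +0.880265, -0.317390)
rvec = θ·k = (+0.168557, +0.420681, -0.151681)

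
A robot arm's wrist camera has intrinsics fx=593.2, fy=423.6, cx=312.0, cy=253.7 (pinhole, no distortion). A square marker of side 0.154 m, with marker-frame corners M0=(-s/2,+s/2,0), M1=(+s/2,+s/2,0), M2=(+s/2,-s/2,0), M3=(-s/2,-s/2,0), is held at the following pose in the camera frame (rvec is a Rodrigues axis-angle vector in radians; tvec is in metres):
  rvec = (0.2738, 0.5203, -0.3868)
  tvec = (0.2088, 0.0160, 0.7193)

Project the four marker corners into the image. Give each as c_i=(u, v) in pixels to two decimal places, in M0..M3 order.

c0=(450.29, 312.32) c1=(572.24, 292.09) c2=(523.46, 206.15) c3=(402.93, 236.38)

Intrinsics K: fx=593.2, fy=423.6, cx=312.0, cy=253.7
Marker side s = 0.154 m; corners in marker frame (Z=0):
  M0 = (-0.0770, +0.0770, 0)
  M1 = (+0.0770, +0.0770, 0)
  M2 = (+0.0770, -0.0770, 0)
  M3 = (-0.0770, -0.0770, 0)
rvec = (0.2738, 0.5203, -0.3868), |rvec| = θ = 0.70377 rad = 40.323°
Rodrigues: sinθ=0.64710, 1−cosθ=0.23759; R = I + sinθ·[k]× + (1−cosθ)·[k]×²:
    [+0.79837 +0.42399 +0.42760]
    [-0.28731 +0.89227 -0.34829]
    [-0.52920 +0.15521 +0.83418]
t = (0.2088, 0.0160, 0.7193) m
M0: Pc = R·M0+t = (+0.17997, +0.10683, +0.77200); u = 593.2·(+0.17997)/0.77200 + 312.0 = 450.2899, v = 423.6·(+0.10683)/0.77200 + 253.7 = 312.3170
M1: Pc = R·M1+t = (+0.30292, +0.06258, +0.69050); u = 593.2·(+0.30292)/0.69050 + 312.0 = 572.2352, v = 423.6·(+0.06258)/0.69050 + 253.7 = 292.0916
M2: Pc = R·M2+t = (+0.23763, -0.07483, +0.66660); u = 593.2·(+0.23763)/0.66660 + 312.0 = 523.4619, v = 423.6·(-0.07483)/0.66660 + 253.7 = 206.1496
M3: Pc = R·M3+t = (+0.11468, -0.03058, +0.74810); u = 593.2·(+0.11468)/0.74810 + 312.0 = 402.9337, v = 423.6·(-0.03058)/0.74810 + 253.7 = 236.3837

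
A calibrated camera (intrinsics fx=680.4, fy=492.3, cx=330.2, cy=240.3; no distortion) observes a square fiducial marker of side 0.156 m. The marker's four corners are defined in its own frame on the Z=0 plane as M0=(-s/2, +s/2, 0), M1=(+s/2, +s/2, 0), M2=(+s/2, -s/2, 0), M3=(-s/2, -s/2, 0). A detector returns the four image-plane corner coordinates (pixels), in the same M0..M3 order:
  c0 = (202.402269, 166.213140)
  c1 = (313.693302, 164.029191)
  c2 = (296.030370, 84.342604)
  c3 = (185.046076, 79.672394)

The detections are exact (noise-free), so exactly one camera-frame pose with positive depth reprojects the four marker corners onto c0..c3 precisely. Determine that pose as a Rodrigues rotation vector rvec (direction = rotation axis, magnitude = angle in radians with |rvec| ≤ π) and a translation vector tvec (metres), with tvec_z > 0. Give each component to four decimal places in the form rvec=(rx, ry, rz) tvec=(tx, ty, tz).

rvec=(-0.1274, -0.4853, -0.1333) tvec=(-0.1030, -0.2117, 0.8904)

Intrinsics K: fx=680.4, fy=492.3, cx=330.2, cy=240.3
Marker side s = 0.156 m; corners in marker frame (Z=0):
  M0 = (-0.0780, +0.0780, 0)
  M1 = (+0.0780, +0.0780, 0)
  M2 = (+0.0780, -0.0780, 0)
  M3 = (-0.0780, -0.0780, 0)
Detected image corners:
  c0 = (202.402269, 166.213140) px
  c1 = (313.693302, 164.029191) px
  c2 = (296.030370, 84.342604) px
  c3 = (185.046076, 79.672394) px
Planar DLT: solve 8×8 A·h = b for H (H[2,2]=1):
  H  [+844.57594 +87.04885 +251.52175]
  H  [+73.64990 +519.36472 +123.26195]
  H  [+0.53015 -0.10122 +1.00000]
B = K⁻¹H; ‖b₁‖=1.123055, ‖b₂‖=1.123055; λ = 2/(‖b₁‖+‖b₂‖) = 0.890428, sign → tz>0 ⇒ λ=+0.890428
r₁ = λ·B[:,0] = (+0.87619,-0.09721,+0.47206); r₂ = λ·B[:,1] = (+0.15766,+0.98337,-0.09013)
r₃ = r₁×r₂ = (-0.45545,+0.15339,+0.87695); SVD([r₁ r₂ r₃]) → R = UVᵀ:
  R  [+0.87619 +0.15766 -0.45545]
  R  [-0.09721 +0.98337 +0.15339]
  R  [+0.47206 -0.09013 +0.87695]
t = (-0.10296, -0.21169, +0.89043) m
tr R = 2.736509; θ = arccos((tr R − 1)/2) = 0.519123 rad = 29.744°
axis k = ((R−Rᵀ)₃₂, (R−Rᵀ)₁₃, (R−Rᵀ)₂₁) / (2 sinθ) = (-0.245423, -0.934767, -0.256861)
rvec = θ·k = (-0.127405, -0.485259, -0.133343)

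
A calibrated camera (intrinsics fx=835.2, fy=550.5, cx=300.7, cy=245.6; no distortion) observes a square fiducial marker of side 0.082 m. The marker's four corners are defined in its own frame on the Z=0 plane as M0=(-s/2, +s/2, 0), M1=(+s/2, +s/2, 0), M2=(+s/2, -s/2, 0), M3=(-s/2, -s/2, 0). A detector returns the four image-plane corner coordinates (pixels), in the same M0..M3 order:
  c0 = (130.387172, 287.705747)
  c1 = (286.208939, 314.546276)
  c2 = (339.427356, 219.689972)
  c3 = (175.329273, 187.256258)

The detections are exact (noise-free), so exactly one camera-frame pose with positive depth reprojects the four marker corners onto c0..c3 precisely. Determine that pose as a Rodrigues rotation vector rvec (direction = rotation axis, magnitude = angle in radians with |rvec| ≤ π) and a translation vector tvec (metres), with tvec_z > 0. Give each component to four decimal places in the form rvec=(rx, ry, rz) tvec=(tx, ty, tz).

Intrinsics K: fx=835.2, fy=550.5, cx=300.7, cy=245.6
Marker side s = 0.082 m; corners in marker frame (Z=0):
  M0 = (-0.0410, +0.0410, 0)
  M1 = (+0.0410, +0.0410, 0)
  M2 = (+0.0410, -0.0410, 0)
  M3 = (-0.0410, -0.0410, 0)
Detected image corners:
  c0 = (130.387172, 287.705747) px
  c1 = (286.208939, 314.546276) px
  c2 = (339.427356, 219.689972) px
  c3 = (175.329273, 187.256258) px
Planar DLT: solve 8×8 A·h = b for H (H[2,2]=1):
  H  [+2057.12184 -419.44964 +233.58104]
  H  [+477.36431 +1385.33935 +254.12937]
  H  [+0.46380 +0.77328 +1.00000]
B = K⁻¹H; ‖b₁‖=2.433687, ‖b₂‖=2.433687; λ = 2/(‖b₁‖+‖b₂‖) = 0.410899, sign → tz>0 ⇒ λ=+0.410899
r₁ = λ·B[:,0] = (+0.94344,+0.27129,+0.19058); r₂ = λ·B[:,1] = (-0.32076,+0.89228,+0.31774)
r₃ = r₁×r₂ = (-0.08385,-0.36090,+0.92883); SVD([r₁ r₂ r₃]) → R = UVᵀ:
  R  [+0.94344 -0.32076 -0.08385]
  R  [+0.27129 +0.89228 -0.36090]
  R  [+0.19058 +0.31774 +0.92883]
t = (-0.03302, +0.00637, +0.41090) m
tr R = 2.764546; θ = arccos((tr R − 1)/2) = 0.490127 rad = 28.082°
axis k = ((R−Rᵀ)₃₂, (R−Rᵀ)₁₃, (R−Rᵀ)₂₁) / (2 sinθ) = (+0.720826, -0.291483, +0.628846)
rvec = θ·k = (+0.353297, -0.142864, +0.308214)

rvec=(0.3533, -0.1429, 0.3082) tvec=(-0.0330, 0.0064, 0.4109)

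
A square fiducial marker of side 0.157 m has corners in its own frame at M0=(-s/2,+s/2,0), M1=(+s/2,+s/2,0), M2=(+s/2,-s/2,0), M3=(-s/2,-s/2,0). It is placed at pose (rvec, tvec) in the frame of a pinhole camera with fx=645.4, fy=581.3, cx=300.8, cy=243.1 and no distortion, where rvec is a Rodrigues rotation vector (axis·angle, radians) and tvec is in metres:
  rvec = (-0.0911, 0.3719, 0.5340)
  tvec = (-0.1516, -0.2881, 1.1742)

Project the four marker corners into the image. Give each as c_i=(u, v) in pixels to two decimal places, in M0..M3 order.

c0=(164.48, 118.35) c1=(227.94, 150.27) c2=(273.23, 81.66) c3=(207.49, 53.01)

Intrinsics K: fx=645.4, fy=581.3, cx=300.8, cy=243.1
Marker side s = 0.157 m; corners in marker frame (Z=0):
  M0 = (-0.0785, +0.0785, 0)
  M1 = (+0.0785, +0.0785, 0)
  M2 = (+0.0785, -0.0785, 0)
  M3 = (-0.0785, -0.0785, 0)
rvec = (-0.0911, 0.3719, 0.5340), |rvec| = θ = 0.65709 rad = 37.648°
Rodrigues: sinθ=0.61081, 1−cosθ=0.20823; R = I + sinθ·[k]× + (1−cosθ)·[k]×²:
    [+0.79578 -0.51273 +0.32225]
    [+0.48005 +0.85848 +0.18046]
    [-0.36917 +0.01109 +0.92930]
t = (-0.1516, -0.2881, 1.1742) m
M0: Pc = R·M0+t = (-0.25432, -0.25839, +1.20405); u = 645.4·(-0.25432)/1.20405 + 300.8 = 164.4794, v = 581.3·(-0.25839)/1.20405 + 243.1 = 118.3508
M1: Pc = R·M1+t = (-0.12938, -0.18303, +1.14609); u = 645.4·(-0.12938)/1.14609 + 300.8 = 227.9414, v = 581.3·(-0.18303)/1.14609 + 243.1 = 150.2691
M2: Pc = R·M2+t = (-0.04888, -0.31781, +1.14435); u = 645.4·(-0.04888)/1.14435 + 300.8 = 273.2311, v = 581.3·(-0.31781)/1.14435 + 243.1 = 81.6627
M3: Pc = R·M3+t = (-0.17382, -0.39317, +1.20231); u = 645.4·(-0.17382)/1.20231 + 300.8 = 207.4940, v = 581.3·(-0.39317)/1.20231 + 243.1 = 53.0054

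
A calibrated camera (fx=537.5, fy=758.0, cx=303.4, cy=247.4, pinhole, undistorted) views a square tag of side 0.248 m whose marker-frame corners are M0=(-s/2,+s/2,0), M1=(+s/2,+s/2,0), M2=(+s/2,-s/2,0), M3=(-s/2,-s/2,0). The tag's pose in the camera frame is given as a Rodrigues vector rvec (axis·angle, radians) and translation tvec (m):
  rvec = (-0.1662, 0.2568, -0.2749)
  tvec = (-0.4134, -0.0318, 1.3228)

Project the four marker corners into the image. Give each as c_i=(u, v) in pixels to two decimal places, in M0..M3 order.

Intrinsics K: fx=537.5, fy=758.0, cx=303.4, cy=247.4
Marker side s = 0.248 m; corners in marker frame (Z=0):
  M0 = (-0.1240, +0.1240, 0)
  M1 = (+0.1240, +0.1240, 0)
  M2 = (+0.1240, -0.1240, 0)
  M3 = (-0.1240, -0.1240, 0)
rvec = (-0.1662, 0.2568, -0.2749), |rvec| = θ = 0.41126 rad = 23.564°
Rodrigues: sinθ=0.39977, 1−cosθ=0.08338; R = I + sinθ·[k]× + (1−cosθ)·[k]×²:
    [+0.93023 +0.24617 +0.27215]
    [-0.28826 +0.94913 +0.12675]
    [-0.22710 -0.19636 +0.95387]
t = (-0.4134, -0.0318, 1.3228) m
M0: Pc = R·M0+t = (-0.49822, +0.12164, +1.32661); u = 537.5·(-0.49822)/1.32661 + 303.4 = 101.5361, v = 758.0·(+0.12164)/1.32661 + 247.4 = 316.9002
M1: Pc = R·M1+t = (-0.26753, +0.05015, +1.27029); u = 537.5·(-0.26753)/1.27029 + 303.4 = 190.2017, v = 758.0·(+0.05015)/1.27029 + 247.4 = 277.3239
M2: Pc = R·M2+t = (-0.32858, -0.18524, +1.31899); u = 537.5·(-0.32858)/1.31899 + 303.4 = 169.5019, v = 758.0·(-0.18524)/1.31899 + 247.4 = 140.9483
M3: Pc = R·M3+t = (-0.55927, -0.11375, +1.37531); u = 537.5·(-0.55927)/1.37531 + 303.4 = 84.8235, v = 758.0·(-0.11375)/1.37531 + 247.4 = 184.7080

c0=(101.54, 316.90) c1=(190.20, 277.32) c2=(169.50, 140.95) c3=(84.82, 184.71)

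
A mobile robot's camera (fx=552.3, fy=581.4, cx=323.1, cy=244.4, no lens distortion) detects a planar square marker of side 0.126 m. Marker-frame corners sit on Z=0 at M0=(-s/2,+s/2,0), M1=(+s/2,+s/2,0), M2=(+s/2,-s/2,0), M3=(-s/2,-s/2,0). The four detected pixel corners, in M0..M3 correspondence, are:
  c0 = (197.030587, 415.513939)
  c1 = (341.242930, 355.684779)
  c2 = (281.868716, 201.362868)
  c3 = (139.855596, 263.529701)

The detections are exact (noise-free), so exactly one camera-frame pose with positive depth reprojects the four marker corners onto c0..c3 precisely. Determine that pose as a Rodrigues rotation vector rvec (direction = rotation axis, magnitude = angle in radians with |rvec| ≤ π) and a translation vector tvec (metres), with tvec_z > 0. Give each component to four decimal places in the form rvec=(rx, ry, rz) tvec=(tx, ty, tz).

Intrinsics K: fx=552.3, fy=581.4, cx=323.1, cy=244.4
Marker side s = 0.126 m; corners in marker frame (Z=0):
  M0 = (-0.0630, +0.0630, 0)
  M1 = (+0.0630, +0.0630, 0)
  M2 = (+0.0630, -0.0630, 0)
  M3 = (-0.0630, -0.0630, 0)
Detected image corners:
  c0 = (197.030587, 415.513939) px
  c1 = (341.242930, 355.684779) px
  c2 = (281.868716, 201.362868) px
  c3 = (139.855596, 263.529701) px
Planar DLT: solve 8×8 A·h = b for H (H[2,2]=1):
  H  [+1100.73345 +447.41714 +239.22642]
  H  [-529.27472 +1196.10204 +309.00190]
  H  [-0.14603 -0.06250 +1.00000]
B = K⁻¹H; ‖b₁‖=2.249872, ‖b₂‖=2.249872; λ = 2/(‖b₁‖+‖b₂‖) = 0.444470, sign → tz>0 ⇒ λ=+0.444470
r₁ = λ·B[:,0] = (+0.92380,-0.37734,-0.06491); r₂ = λ·B[:,1] = (+0.37631,+0.92608,-0.02778)
r₃ = r₁×r₂ = (+0.07059,+0.00124,+0.99750); SVD([r₁ r₂ r₃]) → R = UVᵀ:
  R  [+0.92380 +0.37631 +0.07059]
  R  [-0.37734 +0.92608 +0.00124]
  R  [-0.06491 -0.02778 +0.99750]
t = (-0.06750, +0.04939, +0.44447) m
tr R = 2.847379; θ = arccos((tr R − 1)/2) = 0.393196 rad = 22.528°
axis k = ((R−Rᵀ)₃₂, (R−Rᵀ)₁₃, (R−Rᵀ)₂₁) / (2 sinθ) = (-0.037864, +0.176823, -0.983514)
rvec = θ·k = (-0.014888, +0.069526, -0.386713)

rvec=(-0.0149, 0.0695, -0.3867) tvec=(-0.0675, 0.0494, 0.4445)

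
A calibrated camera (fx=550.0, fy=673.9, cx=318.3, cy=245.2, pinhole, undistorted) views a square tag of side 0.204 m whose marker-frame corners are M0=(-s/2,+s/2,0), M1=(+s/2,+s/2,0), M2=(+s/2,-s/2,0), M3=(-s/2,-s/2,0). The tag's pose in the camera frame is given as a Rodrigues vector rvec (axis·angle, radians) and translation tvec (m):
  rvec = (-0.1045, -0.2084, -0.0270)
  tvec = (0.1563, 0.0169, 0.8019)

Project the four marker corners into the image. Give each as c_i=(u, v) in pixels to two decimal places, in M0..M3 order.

Intrinsics K: fx=550.0, fy=673.9, cx=318.3, cy=245.2
Marker side s = 0.204 m; corners in marker frame (Z=0):
  M0 = (-0.1020, +0.1020, 0)
  M1 = (+0.1020, +0.1020, 0)
  M2 = (+0.1020, -0.1020, 0)
  M3 = (-0.1020, -0.1020, 0)
rvec = (-0.1045, -0.2084, -0.0270), |rvec| = θ = 0.23469 rad = 13.447°
Rodrigues: sinθ=0.23254, 1−cosθ=0.02741; R = I + sinθ·[k]× + (1−cosθ)·[k]×²:
    [+0.97802 +0.03759 -0.20509]
    [-0.01591 +0.99420 +0.10634]
    [+0.20790 -0.10074 +0.97295]
t = (0.1563, 0.0169, 0.8019) m
M0: Pc = R·M0+t = (+0.06038, +0.11993, +0.77042); u = 550.0·(+0.06038)/0.77042 + 318.3 = 361.4024, v = 673.9·(+0.11993)/0.77042 + 245.2 = 350.1066
M1: Pc = R·M1+t = (+0.25989, +0.11669, +0.81283); u = 550.0·(+0.25989)/0.81283 + 318.3 = 494.1559, v = 673.9·(+0.11669)/0.81283 + 245.2 = 341.9414
M2: Pc = R·M2+t = (+0.25222, -0.08613, +0.83338); u = 550.0·(+0.25222)/0.83338 + 318.3 = 484.7582, v = 673.9·(-0.08613)/0.83338 + 245.2 = 175.5509
M3: Pc = R·M3+t = (+0.05271, -0.08289, +0.79097); u = 550.0·(+0.05271)/0.79097 + 318.3 = 354.9500, v = 673.9·(-0.08289)/0.79097 + 245.2 = 174.5823

c0=(361.40, 350.11) c1=(494.16, 341.94) c2=(484.76, 175.55) c3=(354.95, 174.58)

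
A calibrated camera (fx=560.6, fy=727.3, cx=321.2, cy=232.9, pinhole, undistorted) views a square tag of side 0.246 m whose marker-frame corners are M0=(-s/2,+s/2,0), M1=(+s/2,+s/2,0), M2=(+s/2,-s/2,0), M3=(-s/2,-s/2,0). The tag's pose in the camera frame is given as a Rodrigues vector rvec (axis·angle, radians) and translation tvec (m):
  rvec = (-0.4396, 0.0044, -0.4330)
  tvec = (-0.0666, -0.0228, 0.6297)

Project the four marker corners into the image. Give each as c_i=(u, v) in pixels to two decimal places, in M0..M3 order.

Intrinsics K: fx=560.6, fy=727.3, cx=321.2, cy=232.9
Marker side s = 0.246 m; corners in marker frame (Z=0):
  M0 = (-0.1230, +0.1230, 0)
  M1 = (+0.1230, +0.1230, 0)
  M2 = (+0.1230, -0.1230, 0)
  M3 = (-0.1230, -0.1230, 0)
rvec = (-0.4396, 0.0044, -0.4330), |rvec| = θ = 0.61705 rad = 35.355°
Rodrigues: sinθ=0.57864, 1−cosθ=0.18441; R = I + sinθ·[k]× + (1−cosθ)·[k]×²:
    [+0.90918 +0.40510 +0.09632]
    [-0.40698 +0.81560 +0.41131]
    [+0.08807 -0.41315 +0.90639]
t = (-0.0666, -0.0228, 0.6297) m
M0: Pc = R·M0+t = (-0.12860, +0.12758, +0.56805); u = 560.6·(-0.12860)/0.56805 + 321.2 = 194.2849, v = 727.3·(+0.12758)/0.56805 + 232.9 = 396.2418
M1: Pc = R·M1+t = (+0.09506, +0.02746, +0.58971); u = 560.6·(+0.09506)/0.58971 + 321.2 = 411.5643, v = 727.3·(+0.02746)/0.58971 + 232.9 = 266.7667
M2: Pc = R·M2+t = (-0.00460, -0.17318, +0.69135); u = 560.6·(-0.00460)/0.69135 + 321.2 = 317.4714, v = 727.3·(-0.17318)/0.69135 + 232.9 = 50.7184
M3: Pc = R·M3+t = (-0.22826, -0.07306, +0.66969); u = 560.6·(-0.22826)/0.66969 + 321.2 = 130.1237, v = 727.3·(-0.07306)/0.66969 + 232.9 = 153.5545

c0=(194.28, 396.24) c1=(411.56, 266.77) c2=(317.47, 50.72) c3=(130.12, 153.55)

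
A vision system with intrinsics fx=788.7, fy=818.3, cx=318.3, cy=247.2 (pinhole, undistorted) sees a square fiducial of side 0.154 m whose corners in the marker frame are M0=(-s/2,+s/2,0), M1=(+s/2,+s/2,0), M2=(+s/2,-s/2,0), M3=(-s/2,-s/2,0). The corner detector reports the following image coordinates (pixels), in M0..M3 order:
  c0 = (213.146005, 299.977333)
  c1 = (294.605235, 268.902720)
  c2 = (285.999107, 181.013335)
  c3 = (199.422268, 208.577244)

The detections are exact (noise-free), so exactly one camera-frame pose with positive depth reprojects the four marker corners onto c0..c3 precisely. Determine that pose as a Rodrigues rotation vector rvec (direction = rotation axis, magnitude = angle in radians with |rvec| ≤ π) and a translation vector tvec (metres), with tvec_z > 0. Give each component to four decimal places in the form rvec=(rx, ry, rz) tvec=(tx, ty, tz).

Intrinsics K: fx=788.7, fy=818.3, cx=318.3, cy=247.2
Marker side s = 0.154 m; corners in marker frame (Z=0):
  M0 = (-0.0770, +0.0770, 0)
  M1 = (+0.0770, +0.0770, 0)
  M2 = (+0.0770, -0.0770, 0)
  M3 = (-0.0770, -0.0770, 0)
Detected image corners:
  c0 = (213.146005, 299.977333) px
  c1 = (294.605235, 268.902720) px
  c2 = (285.999107, 181.013335) px
  c3 = (199.422268, 208.577244) px
Planar DLT: solve 8×8 A·h = b for H (H[2,2]=1):
  H  [+636.42098 +158.10362 +249.63151]
  H  [-102.58604 +664.85296 +240.39907]
  H  [+0.36768 +0.34666 +1.00000]
B = K⁻¹H; ‖b₁‖=0.790420, ‖b₂‖=0.790420; λ = 2/(‖b₁‖+‖b₂‖) = 1.265151, sign → tz>0 ⇒ λ=+1.265151
r₁ = λ·B[:,0] = (+0.83315,-0.29913,+0.46517); r₂ = λ·B[:,1] = (+0.07661,+0.89542,+0.43858)
r₃ = r₁×r₂ = (-0.54772,-0.32977,+0.76893); SVD([r₁ r₂ r₃]) → R = UVᵀ:
  R  [+0.83315 +0.07661 -0.54772]
  R  [-0.29913 +0.89542 -0.32977]
  R  [+0.46517 +0.43858 +0.76893]
t = (-0.11015, -0.01051, +1.26515) m
tr R = 2.497501; θ = arccos((tr R − 1)/2) = 0.724621 rad = 41.518°
axis k = ((R−Rᵀ)₃₂, (R−Rᵀ)₁₃, (R−Rᵀ)₂₁) / (2 sinθ) = (+0.579579, -0.764040, -0.283428)
rvec = θ·k = (+0.419975, -0.553639, -0.205378)

rvec=(0.4200, -0.5536, -0.2054) tvec=(-0.1102, -0.0105, 1.2652)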